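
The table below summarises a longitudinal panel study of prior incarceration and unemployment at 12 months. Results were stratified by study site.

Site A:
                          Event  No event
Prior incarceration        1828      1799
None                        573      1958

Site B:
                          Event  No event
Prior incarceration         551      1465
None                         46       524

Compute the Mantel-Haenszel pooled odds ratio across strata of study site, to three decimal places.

OR_MH = Σ(aᵢdᵢ/nᵢ) / Σ(bᵢcᵢ/nᵢ), where nᵢ is the stratum total.
Stratum 1 (Site A): n = 6158; a·d/n = 1828·1958/6158 = 581.2316; b·c/n = 1799·573/6158 = 167.3964
Stratum 2 (Site B): n = 2586; a·d/n = 551·524/2586 = 111.6489; b·c/n = 1465·46/2586 = 26.0596
OR_MH = (581.2316 + 111.6489) / (167.3964 + 26.0596) = 692.8804 / 193.4559 = 3.58159

3.582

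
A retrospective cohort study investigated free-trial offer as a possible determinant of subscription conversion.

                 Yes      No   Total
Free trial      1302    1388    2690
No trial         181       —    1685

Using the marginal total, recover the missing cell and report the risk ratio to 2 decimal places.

The missing cell is in the unexposed row: 1685 − 181 = 1504.
So a = 1302, b = 1388, c = 181, d = 1504.
RR = [a/(a+b)] / [c/(c+d)] = (1302/2690) / (181/1685) = 0.48401/0.10742 = 4.50588

4.51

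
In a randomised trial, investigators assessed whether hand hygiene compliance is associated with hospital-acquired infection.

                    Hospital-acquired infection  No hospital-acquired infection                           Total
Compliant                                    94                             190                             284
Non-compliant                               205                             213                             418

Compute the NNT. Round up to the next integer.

7

Risk in treated group = 94/284 = 0.33099; risk in control = 205/418 = 0.49043.
Absolute risk reduction = 0.49043 − 0.33099 = 0.15944
NNT = 1 / ARR = 1 / 0.15944 = 6.272 → round up → 7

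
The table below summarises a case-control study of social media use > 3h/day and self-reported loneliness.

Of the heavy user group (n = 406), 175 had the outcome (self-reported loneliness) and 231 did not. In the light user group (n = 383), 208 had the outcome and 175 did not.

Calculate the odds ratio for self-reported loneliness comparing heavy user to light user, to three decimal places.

From the description: a = 175, b = 231, c = 208, d = 175.
OR = (a·d)/(b·c) = (175 × 175) / (231 × 208) = 30625 / 48048 = 0.63738
Exposure is associated with lower odds of self-reported loneliness (OR = 0.64 < 1).

0.637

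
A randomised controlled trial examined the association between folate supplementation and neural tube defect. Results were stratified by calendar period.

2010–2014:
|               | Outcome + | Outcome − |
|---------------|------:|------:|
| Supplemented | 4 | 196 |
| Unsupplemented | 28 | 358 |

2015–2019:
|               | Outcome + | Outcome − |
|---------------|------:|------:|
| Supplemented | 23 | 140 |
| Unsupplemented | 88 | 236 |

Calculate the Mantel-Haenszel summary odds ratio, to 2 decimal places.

OR_MH = Σ(aᵢdᵢ/nᵢ) / Σ(bᵢcᵢ/nᵢ), where nᵢ is the stratum total.
Stratum 1 (2010–2014): n = 586; a·d/n = 4·358/586 = 2.4437; b·c/n = 196·28/586 = 9.3652
Stratum 2 (2015–2019): n = 487; a·d/n = 23·236/487 = 11.1458; b·c/n = 140·88/487 = 25.2977
OR_MH = (2.4437 + 11.1458) / (9.3652 + 25.2977) = 13.5895 / 34.6629 = 0.39205

0.39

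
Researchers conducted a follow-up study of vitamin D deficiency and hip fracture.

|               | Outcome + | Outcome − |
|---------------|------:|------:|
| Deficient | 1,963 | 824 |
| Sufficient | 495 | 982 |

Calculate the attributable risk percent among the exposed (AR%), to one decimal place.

Cells: a = 1963, b = 824, c = 495, d = 982.
Risk in exposed = 1963/2787 = 0.70434; risk in unexposed = 495/1477 = 0.33514.
RR = 0.70434/0.33514 = 2.10164
AR% = (RR − 1)/RR × 100 = (2.10164 − 1)/2.10164 × 100 = 52.4181%

52.4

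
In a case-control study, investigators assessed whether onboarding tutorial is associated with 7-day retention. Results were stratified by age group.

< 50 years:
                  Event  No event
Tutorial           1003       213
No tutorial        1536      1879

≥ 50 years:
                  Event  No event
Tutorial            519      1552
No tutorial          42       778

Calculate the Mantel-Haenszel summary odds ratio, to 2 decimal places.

OR_MH = Σ(aᵢdᵢ/nᵢ) / Σ(bᵢcᵢ/nᵢ), where nᵢ is the stratum total.
Stratum 1 (< 50 years): n = 4631; a·d/n = 1003·1879/4631 = 406.9611; b·c/n = 213·1536/4631 = 70.6474
Stratum 2 (≥ 50 years): n = 2891; a·d/n = 519·778/2891 = 139.6686; b·c/n = 1552·42/2891 = 22.5472
OR_MH = (406.9611 + 139.6686) / (70.6474 + 22.5472) = 546.6298 / 93.1946 = 5.86547

5.87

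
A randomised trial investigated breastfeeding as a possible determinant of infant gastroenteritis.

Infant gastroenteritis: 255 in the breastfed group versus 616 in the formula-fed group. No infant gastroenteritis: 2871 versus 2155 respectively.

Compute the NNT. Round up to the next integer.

8

Risk in treated group = 255/3126 = 0.08157; risk in control = 616/2771 = 0.22230.
Absolute risk reduction = 0.22230 − 0.08157 = 0.14073
NNT = 1 / ARR = 1 / 0.14073 = 7.106 → round up → 8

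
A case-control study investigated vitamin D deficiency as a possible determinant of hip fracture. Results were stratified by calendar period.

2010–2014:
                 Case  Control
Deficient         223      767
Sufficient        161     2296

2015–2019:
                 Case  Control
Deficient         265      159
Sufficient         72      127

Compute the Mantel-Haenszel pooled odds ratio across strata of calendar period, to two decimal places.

OR_MH = Σ(aᵢdᵢ/nᵢ) / Σ(bᵢcᵢ/nᵢ), where nᵢ is the stratum total.
Stratum 1 (2010–2014): n = 3447; a·d/n = 223·2296/3447 = 148.5373; b·c/n = 767·161/3447 = 35.8245
Stratum 2 (2015–2019): n = 623; a·d/n = 265·127/623 = 54.0209; b·c/n = 159·72/623 = 18.3756
OR_MH = (148.5373 + 54.0209) / (35.8245 + 18.3756) = 202.5581 / 54.2001 = 3.73723

3.74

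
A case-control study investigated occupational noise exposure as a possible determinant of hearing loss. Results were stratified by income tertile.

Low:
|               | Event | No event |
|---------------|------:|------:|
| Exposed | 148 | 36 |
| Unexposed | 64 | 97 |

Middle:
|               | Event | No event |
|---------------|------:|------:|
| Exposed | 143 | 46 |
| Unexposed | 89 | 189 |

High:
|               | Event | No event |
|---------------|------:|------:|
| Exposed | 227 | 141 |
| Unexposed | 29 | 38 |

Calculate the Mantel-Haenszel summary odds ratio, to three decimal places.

4.802

OR_MH = Σ(aᵢdᵢ/nᵢ) / Σ(bᵢcᵢ/nᵢ), where nᵢ is the stratum total.
Stratum 1 (Low): n = 345; a·d/n = 148·97/345 = 41.6116; b·c/n = 36·64/345 = 6.6783
Stratum 2 (Middle): n = 467; a·d/n = 143·189/467 = 57.8737; b·c/n = 46·89/467 = 8.7666
Stratum 3 (High): n = 435; a·d/n = 227·38/435 = 19.8299; b·c/n = 141·29/435 = 9.4000
OR_MH = (41.6116 + 57.8737 + 19.8299) / (6.6783 + 8.7666 + 9.4000) = 119.3151 / 24.8449 = 4.80241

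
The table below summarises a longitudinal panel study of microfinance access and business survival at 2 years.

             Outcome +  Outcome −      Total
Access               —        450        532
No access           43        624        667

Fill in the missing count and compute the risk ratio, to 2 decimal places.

2.39

The missing cell is in the exposed row: 532 − 450 = 82.
So a = 82, b = 450, c = 43, d = 624.
RR = [a/(a+b)] / [c/(c+d)] = (82/532) / (43/667) = 0.15414/0.06447 = 2.39089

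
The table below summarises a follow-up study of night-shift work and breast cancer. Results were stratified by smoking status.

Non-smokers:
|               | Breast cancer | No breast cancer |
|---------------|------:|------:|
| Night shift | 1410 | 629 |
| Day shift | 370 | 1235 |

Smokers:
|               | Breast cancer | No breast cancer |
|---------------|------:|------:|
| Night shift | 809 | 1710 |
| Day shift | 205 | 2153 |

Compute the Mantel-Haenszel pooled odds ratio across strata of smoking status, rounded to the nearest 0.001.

6.151

OR_MH = Σ(aᵢdᵢ/nᵢ) / Σ(bᵢcᵢ/nᵢ), where nᵢ is the stratum total.
Stratum 1 (Non-smokers): n = 3644; a·d/n = 1410·1235/3644 = 477.8677; b·c/n = 629·370/3644 = 63.8666
Stratum 2 (Smokers): n = 4877; a·d/n = 809·2153/4877 = 357.1411; b·c/n = 1710·205/4877 = 71.8782
OR_MH = (477.8677 + 357.1411) / (63.8666 + 71.8782) = 835.0088 / 135.7448 = 6.15131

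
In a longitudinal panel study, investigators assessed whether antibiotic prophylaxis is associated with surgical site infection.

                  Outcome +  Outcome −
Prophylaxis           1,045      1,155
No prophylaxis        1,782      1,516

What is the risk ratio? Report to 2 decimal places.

Cells: a = 1045, b = 1155, c = 1782, d = 1516.
Risk in exposed = 1045/2200 = 0.47500; risk in unexposed = 1782/3298 = 0.54033.
RR = 0.47500 / 0.54033 = 0.87910
The risk is 12% lower among the exposed than among the unexposed.

0.88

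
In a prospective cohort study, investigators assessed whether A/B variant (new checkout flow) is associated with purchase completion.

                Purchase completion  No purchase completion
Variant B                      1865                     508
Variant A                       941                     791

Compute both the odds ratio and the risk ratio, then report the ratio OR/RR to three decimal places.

Cells: a = 1865, b = 508, c = 941, d = 791.
OR = (1865·791)/(508·941) = 1475215/478028 = 3.08604
Risk in exposed = 1865/2373 = 0.78592; risk in unexposed = 941/1732 = 0.54330; RR = 1.44657
OR/RR = 3.08604 / 1.44657 = 2.13335
The outcome is not rare, so the OR lies further from 1 than the RR.

2.133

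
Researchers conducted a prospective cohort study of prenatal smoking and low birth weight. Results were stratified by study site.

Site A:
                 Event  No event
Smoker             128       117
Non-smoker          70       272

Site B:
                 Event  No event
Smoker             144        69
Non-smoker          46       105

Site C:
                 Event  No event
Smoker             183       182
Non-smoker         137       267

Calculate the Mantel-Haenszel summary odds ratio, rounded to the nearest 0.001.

2.984

OR_MH = Σ(aᵢdᵢ/nᵢ) / Σ(bᵢcᵢ/nᵢ), where nᵢ is the stratum total.
Stratum 1 (Site A): n = 587; a·d/n = 128·272/587 = 59.3118; b·c/n = 117·70/587 = 13.9523
Stratum 2 (Site B): n = 364; a·d/n = 144·105/364 = 41.5385; b·c/n = 69·46/364 = 8.7198
Stratum 3 (Site C): n = 769; a·d/n = 183·267/769 = 63.5384; b·c/n = 182·137/769 = 32.4239
OR_MH = (59.3118 + 41.5385 + 63.5384) / (13.9523 + 8.7198 + 32.4239) = 164.3886 / 55.0960 = 2.98367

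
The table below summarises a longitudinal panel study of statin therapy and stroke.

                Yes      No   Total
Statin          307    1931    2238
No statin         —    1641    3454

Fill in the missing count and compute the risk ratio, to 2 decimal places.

0.26

The missing cell is in the unexposed row: 3454 − 1641 = 1813.
So a = 307, b = 1931, c = 1813, d = 1641.
RR = [a/(a+b)] / [c/(c+d)] = (307/2238) / (1813/3454) = 0.13718/0.52490 = 0.26134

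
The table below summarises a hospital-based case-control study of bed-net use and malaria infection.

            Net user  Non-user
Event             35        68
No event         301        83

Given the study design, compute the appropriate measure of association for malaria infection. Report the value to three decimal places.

Reading the table with exposure as columns: a = 35 (Net user, case), b = 301 (Net user, non-case), c = 68 (Non-user, case), d = 83.
This is a hospital-based case-control study: participants were sampled on outcome status, so risks in the source population cannot be estimated directly — relative risk is not valid here. The odds ratio is the appropriate measure.
OR = (a·d)/(b·c) = (35 × 83) / (301 × 68) = 2905 / 20468 = 0.14193

0.142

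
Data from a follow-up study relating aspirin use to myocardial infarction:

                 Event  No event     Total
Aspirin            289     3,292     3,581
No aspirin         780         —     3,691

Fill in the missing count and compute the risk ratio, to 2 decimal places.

0.38

The missing cell is in the unexposed row: 3691 − 780 = 2911.
So a = 289, b = 3292, c = 780, d = 2911.
RR = [a/(a+b)] / [c/(c+d)] = (289/3581) / (780/3691) = 0.08070/0.21132 = 0.38189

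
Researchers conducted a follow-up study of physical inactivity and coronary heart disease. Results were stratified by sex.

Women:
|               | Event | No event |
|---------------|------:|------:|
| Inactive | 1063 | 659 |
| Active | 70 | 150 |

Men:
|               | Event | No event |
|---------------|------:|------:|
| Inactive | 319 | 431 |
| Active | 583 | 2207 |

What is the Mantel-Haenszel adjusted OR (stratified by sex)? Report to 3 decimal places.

OR_MH = Σ(aᵢdᵢ/nᵢ) / Σ(bᵢcᵢ/nᵢ), where nᵢ is the stratum total.
Stratum 1 (Women): n = 1942; a·d/n = 1063·150/1942 = 82.1061; b·c/n = 659·70/1942 = 23.7539
Stratum 2 (Men): n = 3540; a·d/n = 319·2207/3540 = 198.8794; b·c/n = 431·583/3540 = 70.9811
OR_MH = (82.1061 + 198.8794) / (23.7539 + 70.9811) = 280.9855 / 94.7349 = 2.96602

2.966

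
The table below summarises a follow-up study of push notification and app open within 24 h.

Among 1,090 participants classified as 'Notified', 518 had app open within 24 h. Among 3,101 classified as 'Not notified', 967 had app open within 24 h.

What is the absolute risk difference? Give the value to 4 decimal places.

0.1634

From the description: a = 518, b = 572, c = 967, d = 2134.
Risk in exposed = 518/1090 = 0.475229; risk in unexposed = 967/3101 = 0.311835.
Risk difference = 0.475229 − 0.311835 = 0.163394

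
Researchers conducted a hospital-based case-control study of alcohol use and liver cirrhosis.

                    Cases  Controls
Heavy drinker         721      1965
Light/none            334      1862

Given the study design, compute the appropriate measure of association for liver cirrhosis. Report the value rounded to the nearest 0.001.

Cells: a = 721, b = 1965, c = 334, d = 1862.
This is a hospital-based case-control study: participants were sampled on outcome status, so risks in the source population cannot be estimated directly — relative risk is not valid here. The odds ratio is the appropriate measure.
OR = (a·d)/(b·c) = (721 × 1862) / (1965 × 334) = 1342502 / 656310 = 2.04553

2.046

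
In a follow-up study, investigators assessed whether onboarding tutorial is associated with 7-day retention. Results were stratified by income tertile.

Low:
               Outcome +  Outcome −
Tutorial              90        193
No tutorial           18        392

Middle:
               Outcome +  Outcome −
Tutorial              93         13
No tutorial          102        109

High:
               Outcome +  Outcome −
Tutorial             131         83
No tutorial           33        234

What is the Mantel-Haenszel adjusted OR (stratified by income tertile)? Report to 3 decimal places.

9.846

OR_MH = Σ(aᵢdᵢ/nᵢ) / Σ(bᵢcᵢ/nᵢ), where nᵢ is the stratum total.
Stratum 1 (Low): n = 693; a·d/n = 90·392/693 = 50.9091; b·c/n = 193·18/693 = 5.0130
Stratum 2 (Middle): n = 317; a·d/n = 93·109/317 = 31.9779; b·c/n = 13·102/317 = 4.1830
Stratum 3 (High): n = 481; a·d/n = 131·234/481 = 63.7297; b·c/n = 83·33/481 = 5.6944
OR_MH = (50.9091 + 31.9779 + 63.7297) / (5.0130 + 4.1830 + 5.6944) = 146.6167 / 14.8903 = 9.84643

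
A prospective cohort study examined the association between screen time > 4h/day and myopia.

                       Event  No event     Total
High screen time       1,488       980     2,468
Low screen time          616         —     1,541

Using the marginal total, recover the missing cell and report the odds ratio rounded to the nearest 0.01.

2.28

The missing cell is in the unexposed row: 1541 − 616 = 925.
So a = 1488, b = 980, c = 616, d = 925.
OR = (a·d)/(b·c) = (1488 × 925) / (980 × 616) = 1376400 / 603680 = 2.28002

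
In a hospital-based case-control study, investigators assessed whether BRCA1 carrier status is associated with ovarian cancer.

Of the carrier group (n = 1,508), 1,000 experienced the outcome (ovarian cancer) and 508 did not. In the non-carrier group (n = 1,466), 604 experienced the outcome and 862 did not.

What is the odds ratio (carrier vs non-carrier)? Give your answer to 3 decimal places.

From the description: a = 1000, b = 508, c = 604, d = 862.
OR = (a·d)/(b·c) = (1000 × 862) / (508 × 604) = 862000 / 306832 = 2.80935
The odds of ovarian cancer are about 2.81 times as high in the carrier group.

2.809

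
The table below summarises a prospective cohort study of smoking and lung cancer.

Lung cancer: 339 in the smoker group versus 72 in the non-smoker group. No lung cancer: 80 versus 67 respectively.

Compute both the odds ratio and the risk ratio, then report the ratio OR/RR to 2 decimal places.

2.52

From the description: a = 339, b = 80, c = 72, d = 67.
OR = (339·67)/(80·72) = 22713/5760 = 3.94323
Risk in exposed = 339/419 = 0.80907; risk in unexposed = 72/139 = 0.51799; RR = 1.56195
OR/RR = 3.94323 / 1.56195 = 2.52455
The outcome is not rare, so the OR lies further from 1 than the RR.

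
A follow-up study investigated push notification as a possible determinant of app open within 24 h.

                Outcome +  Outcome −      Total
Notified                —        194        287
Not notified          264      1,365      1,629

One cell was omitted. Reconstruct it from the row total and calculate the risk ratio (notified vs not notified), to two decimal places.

2.00

The missing cell is in the exposed row: 287 − 194 = 93.
So a = 93, b = 194, c = 264, d = 1365.
RR = [a/(a+b)] / [c/(c+d)] = (93/287) / (264/1629) = 0.32404/0.16206 = 1.99949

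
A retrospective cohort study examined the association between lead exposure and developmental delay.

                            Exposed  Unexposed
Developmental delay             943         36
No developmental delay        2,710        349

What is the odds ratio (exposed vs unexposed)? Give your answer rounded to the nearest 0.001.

3.373

Reading the table with exposure as columns: a = 943 (Exposed, case), b = 2710 (Exposed, non-case), c = 36 (Unexposed, case), d = 349.
OR = (a·d)/(b·c) = (943 × 349) / (2710 × 36) = 329107 / 97560 = 3.37338
The odds of developmental delay are about 3.37 times as high in the exposed group.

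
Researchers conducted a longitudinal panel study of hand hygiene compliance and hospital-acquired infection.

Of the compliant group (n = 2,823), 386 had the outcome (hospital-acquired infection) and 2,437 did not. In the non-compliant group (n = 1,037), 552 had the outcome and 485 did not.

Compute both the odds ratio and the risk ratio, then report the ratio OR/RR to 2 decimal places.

0.54

From the description: a = 386, b = 2437, c = 552, d = 485.
OR = (386·485)/(2437·552) = 187210/1345224 = 0.13917
Risk in exposed = 386/2823 = 0.13673; risk in unexposed = 552/1037 = 0.53230; RR = 0.25687
OR/RR = 0.13917 / 0.25687 = 0.54177
The outcome is not rare, so the OR lies further from 1 than the RR.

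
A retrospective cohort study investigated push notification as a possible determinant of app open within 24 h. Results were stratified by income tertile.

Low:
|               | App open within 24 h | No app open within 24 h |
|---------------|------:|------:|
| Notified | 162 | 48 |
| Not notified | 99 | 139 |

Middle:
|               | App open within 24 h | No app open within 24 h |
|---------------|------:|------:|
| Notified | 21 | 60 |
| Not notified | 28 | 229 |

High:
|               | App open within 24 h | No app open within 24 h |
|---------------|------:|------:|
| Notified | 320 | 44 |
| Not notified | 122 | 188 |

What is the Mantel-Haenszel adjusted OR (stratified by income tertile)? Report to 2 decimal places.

OR_MH = Σ(aᵢdᵢ/nᵢ) / Σ(bᵢcᵢ/nᵢ), where nᵢ is the stratum total.
Stratum 1 (Low): n = 448; a·d/n = 162·139/448 = 50.2634; b·c/n = 48·99/448 = 10.6071
Stratum 2 (Middle): n = 338; a·d/n = 21·229/338 = 14.2278; b·c/n = 60·28/338 = 4.9704
Stratum 3 (High): n = 674; a·d/n = 320·188/674 = 89.2582; b·c/n = 44·122/674 = 7.9644
OR_MH = (50.2634 + 14.2278 + 89.2582) / (10.6071 + 4.9704 + 7.9644) = 153.7494 / 23.5419 = 6.53087

6.53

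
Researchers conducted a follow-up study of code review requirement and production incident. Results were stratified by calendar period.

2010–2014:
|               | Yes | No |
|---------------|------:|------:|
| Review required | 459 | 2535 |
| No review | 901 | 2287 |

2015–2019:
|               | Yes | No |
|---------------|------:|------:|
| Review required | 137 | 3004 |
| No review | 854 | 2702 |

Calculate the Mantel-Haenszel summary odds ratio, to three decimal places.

0.299

OR_MH = Σ(aᵢdᵢ/nᵢ) / Σ(bᵢcᵢ/nᵢ), where nᵢ is the stratum total.
Stratum 1 (2010–2014): n = 6182; a·d/n = 459·2287/6182 = 169.8048; b·c/n = 2535·901/6182 = 369.4654
Stratum 2 (2015–2019): n = 6697; a·d/n = 137·2702/6697 = 55.2746; b·c/n = 3004·854/6697 = 383.0694
OR_MH = (169.8048 + 55.2746) / (369.4654 + 383.0694) = 225.0794 / 752.5348 = 0.29909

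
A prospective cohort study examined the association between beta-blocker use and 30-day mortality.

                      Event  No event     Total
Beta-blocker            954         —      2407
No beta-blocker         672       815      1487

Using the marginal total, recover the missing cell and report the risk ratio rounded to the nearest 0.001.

The missing cell is in the exposed row: 2407 − 954 = 1453.
So a = 954, b = 1453, c = 672, d = 815.
RR = [a/(a+b)] / [c/(c+d)] = (954/2407) / (672/1487) = 0.39634/0.45192 = 0.87703

0.877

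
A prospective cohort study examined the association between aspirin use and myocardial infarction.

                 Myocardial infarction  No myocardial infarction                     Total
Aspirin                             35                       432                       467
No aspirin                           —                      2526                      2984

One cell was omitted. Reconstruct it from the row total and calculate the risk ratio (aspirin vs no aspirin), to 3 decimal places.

0.488

The missing cell is in the unexposed row: 2984 − 2526 = 458.
So a = 35, b = 432, c = 458, d = 2526.
RR = [a/(a+b)] / [c/(c+d)] = (35/467) / (458/2984) = 0.07495/0.15349 = 0.48830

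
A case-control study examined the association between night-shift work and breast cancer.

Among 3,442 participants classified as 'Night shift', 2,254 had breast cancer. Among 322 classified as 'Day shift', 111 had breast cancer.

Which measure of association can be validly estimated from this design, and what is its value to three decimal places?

From the description: a = 2254, b = 1188, c = 111, d = 211.
This is a case-control study: participants were sampled on outcome status, so risks in the source population cannot be estimated directly — relative risk is not valid here. The odds ratio is the appropriate measure.
OR = (a·d)/(b·c) = (2254 × 211) / (1188 × 111) = 475594 / 131868 = 3.60659

3.607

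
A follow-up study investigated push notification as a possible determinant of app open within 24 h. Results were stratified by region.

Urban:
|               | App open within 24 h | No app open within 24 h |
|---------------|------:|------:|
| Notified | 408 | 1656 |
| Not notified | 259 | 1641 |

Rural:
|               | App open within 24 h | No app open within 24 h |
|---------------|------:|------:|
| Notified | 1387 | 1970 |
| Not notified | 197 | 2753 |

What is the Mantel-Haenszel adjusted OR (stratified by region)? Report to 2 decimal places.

4.56

OR_MH = Σ(aᵢdᵢ/nᵢ) / Σ(bᵢcᵢ/nᵢ), where nᵢ is the stratum total.
Stratum 1 (Urban): n = 3964; a·d/n = 408·1641/3964 = 168.9021; b·c/n = 1656·259/3964 = 108.1998
Stratum 2 (Rural): n = 6307; a·d/n = 1387·2753/6307 = 605.4243; b·c/n = 1970·197/6307 = 61.5332
OR_MH = (168.9021 + 605.4243) / (108.1998 + 61.5332) = 774.3264 / 169.7330 = 4.56203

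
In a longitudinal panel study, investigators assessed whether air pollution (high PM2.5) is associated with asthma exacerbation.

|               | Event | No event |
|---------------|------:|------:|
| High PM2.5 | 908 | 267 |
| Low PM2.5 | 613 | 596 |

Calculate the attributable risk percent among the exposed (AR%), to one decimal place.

34.4

Cells: a = 908, b = 267, c = 613, d = 596.
Risk in exposed = 908/1175 = 0.77277; risk in unexposed = 613/1209 = 0.50703.
RR = 0.77277/0.50703 = 1.52410
AR% = (RR − 1)/RR × 100 = (1.52410 − 1)/1.52410 × 100 = 34.3876%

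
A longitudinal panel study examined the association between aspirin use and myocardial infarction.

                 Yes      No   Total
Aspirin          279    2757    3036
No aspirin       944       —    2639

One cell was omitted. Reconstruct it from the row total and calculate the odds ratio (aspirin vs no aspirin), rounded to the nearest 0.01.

0.18

The missing cell is in the unexposed row: 2639 − 944 = 1695.
So a = 279, b = 2757, c = 944, d = 1695.
OR = (a·d)/(b·c) = (279 × 1695) / (2757 × 944) = 472905 / 2602608 = 0.18170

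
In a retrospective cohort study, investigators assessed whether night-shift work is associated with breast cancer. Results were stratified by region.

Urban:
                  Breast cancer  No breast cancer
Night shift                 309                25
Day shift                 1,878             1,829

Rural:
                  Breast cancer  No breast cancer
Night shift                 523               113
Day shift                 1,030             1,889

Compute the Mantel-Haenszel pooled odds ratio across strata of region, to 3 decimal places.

9.418

OR_MH = Σ(aᵢdᵢ/nᵢ) / Σ(bᵢcᵢ/nᵢ), where nᵢ is the stratum total.
Stratum 1 (Urban): n = 4041; a·d/n = 309·1829/4041 = 139.8567; b·c/n = 25·1878/4041 = 11.6184
Stratum 2 (Rural): n = 3555; a·d/n = 523·1889/3555 = 277.9035; b·c/n = 113·1030/3555 = 32.7398
OR_MH = (139.8567 + 277.9035) / (11.6184 + 32.7398) = 417.7602 / 44.3582 = 9.41788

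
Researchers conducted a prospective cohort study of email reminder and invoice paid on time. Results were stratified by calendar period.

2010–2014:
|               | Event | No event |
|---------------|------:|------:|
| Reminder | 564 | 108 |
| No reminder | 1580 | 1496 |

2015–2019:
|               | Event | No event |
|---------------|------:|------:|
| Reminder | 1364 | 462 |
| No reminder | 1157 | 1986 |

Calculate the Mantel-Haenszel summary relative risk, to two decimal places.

RR_MH = Σ(aᵢ·n₀ᵢ/nᵢ) / Σ(cᵢ·n₁ᵢ/nᵢ), with n₁ᵢ = aᵢ+bᵢ (exposed), n₀ᵢ = cᵢ+dᵢ (unexposed), nᵢ = n₁ᵢ+n₀ᵢ.
Stratum 1 (2010–2014): n₁ = 672, n₀ = 3076, n = 3748; a·n₀/n = 564·3076/3748 = 462.8773; c·n₁/n = 1580·672/3748 = 283.2871
Stratum 2 (2015–2019): n₁ = 1826, n₀ = 3143, n = 4969; a·n₀/n = 1364·3143/4969 = 862.7595; c·n₁/n = 1157·1826/4969 = 425.1725
RR_MH = (462.8773 + 862.7595) / (283.2871 + 425.1725) = 1325.6368 / 708.4596 = 1.87115

1.87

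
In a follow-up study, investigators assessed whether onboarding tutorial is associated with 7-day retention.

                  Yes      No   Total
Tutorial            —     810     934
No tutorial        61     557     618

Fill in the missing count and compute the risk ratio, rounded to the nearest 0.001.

The missing cell is in the exposed row: 934 − 810 = 124.
So a = 124, b = 810, c = 61, d = 557.
RR = [a/(a+b)] / [c/(c+d)] = (124/934) / (61/618) = 0.13276/0.09871 = 1.34503

1.345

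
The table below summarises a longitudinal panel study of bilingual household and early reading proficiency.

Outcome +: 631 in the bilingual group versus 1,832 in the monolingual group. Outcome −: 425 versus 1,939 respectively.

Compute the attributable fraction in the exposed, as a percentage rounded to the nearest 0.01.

From the description: a = 631, b = 425, c = 1832, d = 1939.
Risk in exposed = 631/1056 = 0.59754; risk in unexposed = 1832/3771 = 0.48581.
RR = 0.59754/0.48581 = 1.22998
AR% = (RR − 1)/RR × 100 = (1.22998 − 1)/1.22998 × 100 = 18.6976%

18.70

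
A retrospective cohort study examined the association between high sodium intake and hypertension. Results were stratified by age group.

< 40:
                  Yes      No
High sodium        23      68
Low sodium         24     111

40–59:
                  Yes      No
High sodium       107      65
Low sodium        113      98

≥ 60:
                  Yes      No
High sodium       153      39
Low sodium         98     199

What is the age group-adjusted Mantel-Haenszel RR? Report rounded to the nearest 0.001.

1.675

RR_MH = Σ(aᵢ·n₀ᵢ/nᵢ) / Σ(cᵢ·n₁ᵢ/nᵢ), with n₁ᵢ = aᵢ+bᵢ (exposed), n₀ᵢ = cᵢ+dᵢ (unexposed), nᵢ = n₁ᵢ+n₀ᵢ.
Stratum 1 (< 40): n₁ = 91, n₀ = 135, n = 226; a·n₀/n = 23·135/226 = 13.7389; c·n₁/n = 24·91/226 = 9.6637
Stratum 2 (40–59): n₁ = 172, n₀ = 211, n = 383; a·n₀/n = 107·211/383 = 58.9478; c·n₁/n = 113·172/383 = 50.7467
Stratum 3 (≥ 60): n₁ = 192, n₀ = 297, n = 489; a·n₀/n = 153·297/489 = 92.9264; c·n₁/n = 98·192/489 = 38.4785
RR_MH = (13.7389 + 58.9478 + 92.9264) / (9.6637 + 50.7467 + 38.4785) = 165.6131 / 98.8890 = 1.67474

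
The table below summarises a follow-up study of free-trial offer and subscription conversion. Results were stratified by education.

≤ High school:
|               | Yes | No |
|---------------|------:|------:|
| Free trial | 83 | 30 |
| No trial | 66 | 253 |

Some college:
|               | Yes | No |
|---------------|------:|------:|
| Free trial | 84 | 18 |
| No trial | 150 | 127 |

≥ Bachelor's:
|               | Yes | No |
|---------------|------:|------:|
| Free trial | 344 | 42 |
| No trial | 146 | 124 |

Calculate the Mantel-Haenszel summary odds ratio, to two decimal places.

OR_MH = Σ(aᵢdᵢ/nᵢ) / Σ(bᵢcᵢ/nᵢ), where nᵢ is the stratum total.
Stratum 1 (≤ High school): n = 432; a·d/n = 83·253/432 = 48.6088; b·c/n = 30·66/432 = 4.5833
Stratum 2 (Some college): n = 379; a·d/n = 84·127/379 = 28.1478; b·c/n = 18·150/379 = 7.1240
Stratum 3 (≥ Bachelor's): n = 656; a·d/n = 344·124/656 = 65.0244; b·c/n = 42·146/656 = 9.3476
OR_MH = (48.6088 + 28.1478 + 65.0244) / (4.5833 + 7.1240 + 9.3476) = 141.7809 / 21.0549 = 6.73387

6.73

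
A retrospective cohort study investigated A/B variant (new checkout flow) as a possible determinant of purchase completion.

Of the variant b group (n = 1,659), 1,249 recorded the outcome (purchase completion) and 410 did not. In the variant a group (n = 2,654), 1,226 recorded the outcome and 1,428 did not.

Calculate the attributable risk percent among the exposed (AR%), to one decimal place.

38.6

From the description: a = 1249, b = 410, c = 1226, d = 1428.
Risk in exposed = 1249/1659 = 0.75286; risk in unexposed = 1226/2654 = 0.46194.
RR = 0.75286/0.46194 = 1.62977
AR% = (RR − 1)/RR × 100 = (1.62977 − 1)/1.62977 × 100 = 38.6417%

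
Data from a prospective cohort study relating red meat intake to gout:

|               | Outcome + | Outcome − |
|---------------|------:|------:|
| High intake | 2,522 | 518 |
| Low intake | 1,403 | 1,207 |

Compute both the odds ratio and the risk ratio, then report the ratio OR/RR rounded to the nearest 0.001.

2.714

Cells: a = 2522, b = 518, c = 1403, d = 1207.
OR = (2522·1207)/(518·1403) = 3044054/726754 = 4.18856
Risk in exposed = 2522/3040 = 0.82961; risk in unexposed = 1403/2610 = 0.53755; RR = 1.54331
OR/RR = 4.18856 / 1.54331 = 2.71400
The outcome is not rare, so the OR lies further from 1 than the RR.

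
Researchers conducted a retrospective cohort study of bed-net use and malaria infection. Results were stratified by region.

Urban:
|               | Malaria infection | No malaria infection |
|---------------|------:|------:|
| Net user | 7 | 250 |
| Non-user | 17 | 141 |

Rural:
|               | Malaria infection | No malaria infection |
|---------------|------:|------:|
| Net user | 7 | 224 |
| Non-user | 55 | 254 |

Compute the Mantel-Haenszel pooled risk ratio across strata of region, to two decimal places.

RR_MH = Σ(aᵢ·n₀ᵢ/nᵢ) / Σ(cᵢ·n₁ᵢ/nᵢ), with n₁ᵢ = aᵢ+bᵢ (exposed), n₀ᵢ = cᵢ+dᵢ (unexposed), nᵢ = n₁ᵢ+n₀ᵢ.
Stratum 1 (Urban): n₁ = 257, n₀ = 158, n = 415; a·n₀/n = 7·158/415 = 2.6651; c·n₁/n = 17·257/415 = 10.5277
Stratum 2 (Rural): n₁ = 231, n₀ = 309, n = 540; a·n₀/n = 7·309/540 = 4.0056; c·n₁/n = 55·231/540 = 23.5278
RR_MH = (2.6651 + 4.0056) / (10.5277 + 23.5278) = 6.6706 / 34.0555 = 0.19587

0.20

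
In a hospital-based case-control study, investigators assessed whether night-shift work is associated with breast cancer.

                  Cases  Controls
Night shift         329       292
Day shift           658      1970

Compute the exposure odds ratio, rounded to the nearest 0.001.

Cells: a = 329, b = 292, c = 658, d = 1970.
OR = (a·d)/(b·c) = (329 × 1970) / (292 × 658) = 648130 / 192136 = 3.37329
The odds of breast cancer are about 3.37 times as high in the night shift group.

3.373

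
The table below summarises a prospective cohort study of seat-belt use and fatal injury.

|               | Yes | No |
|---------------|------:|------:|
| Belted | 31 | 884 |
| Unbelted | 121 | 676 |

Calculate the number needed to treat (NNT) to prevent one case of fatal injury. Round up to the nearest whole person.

Risk in treated group = 31/915 = 0.03388; risk in control = 121/797 = 0.15182.
Absolute risk reduction = 0.15182 − 0.03388 = 0.11794
NNT = 1 / ARR = 1 / 0.11794 = 8.479 → round up → 9

9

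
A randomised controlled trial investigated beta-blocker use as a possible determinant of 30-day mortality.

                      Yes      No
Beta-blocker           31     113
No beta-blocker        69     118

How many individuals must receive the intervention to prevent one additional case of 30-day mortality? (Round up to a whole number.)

Risk in treated group = 31/144 = 0.21528; risk in control = 69/187 = 0.36898.
Absolute risk reduction = 0.36898 − 0.21528 = 0.15371
NNT = 1 / ARR = 1 / 0.15371 = 6.506 → round up → 7

7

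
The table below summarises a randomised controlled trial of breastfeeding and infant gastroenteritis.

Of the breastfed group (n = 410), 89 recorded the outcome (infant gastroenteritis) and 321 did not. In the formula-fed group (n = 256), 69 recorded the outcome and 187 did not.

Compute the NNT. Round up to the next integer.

Risk in treated group = 89/410 = 0.21707; risk in control = 69/256 = 0.26953.
Absolute risk reduction = 0.26953 − 0.21707 = 0.05246
NNT = 1 / ARR = 1 / 0.05246 = 19.063 → round up → 20

20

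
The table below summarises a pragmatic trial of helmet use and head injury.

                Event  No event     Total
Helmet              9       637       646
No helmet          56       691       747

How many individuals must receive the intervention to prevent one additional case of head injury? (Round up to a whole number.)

17

Risk in treated group = 9/646 = 0.01393; risk in control = 56/747 = 0.07497.
Absolute risk reduction = 0.07497 − 0.01393 = 0.06103
NNT = 1 / ARR = 1 / 0.06103 = 16.384 → round up → 17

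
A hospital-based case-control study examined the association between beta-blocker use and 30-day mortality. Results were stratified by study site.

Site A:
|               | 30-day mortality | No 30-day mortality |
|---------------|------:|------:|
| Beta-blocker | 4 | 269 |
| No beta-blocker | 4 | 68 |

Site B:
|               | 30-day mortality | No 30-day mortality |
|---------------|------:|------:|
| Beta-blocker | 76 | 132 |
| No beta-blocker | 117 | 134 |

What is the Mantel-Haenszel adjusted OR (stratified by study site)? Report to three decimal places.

OR_MH = Σ(aᵢdᵢ/nᵢ) / Σ(bᵢcᵢ/nᵢ), where nᵢ is the stratum total.
Stratum 1 (Site A): n = 345; a·d/n = 4·68/345 = 0.7884; b·c/n = 269·4/345 = 3.1188
Stratum 2 (Site B): n = 459; a·d/n = 76·134/459 = 22.1874; b·c/n = 132·117/459 = 33.6471
OR_MH = (0.7884 + 22.1874) / (3.1188 + 33.6471) = 22.9758 / 36.7659 = 0.62492

0.625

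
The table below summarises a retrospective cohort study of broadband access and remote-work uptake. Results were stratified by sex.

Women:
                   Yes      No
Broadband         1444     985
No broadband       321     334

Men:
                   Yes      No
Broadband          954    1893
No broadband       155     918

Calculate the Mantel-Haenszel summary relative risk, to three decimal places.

1.554

RR_MH = Σ(aᵢ·n₀ᵢ/nᵢ) / Σ(cᵢ·n₁ᵢ/nᵢ), with n₁ᵢ = aᵢ+bᵢ (exposed), n₀ᵢ = cᵢ+dᵢ (unexposed), nᵢ = n₁ᵢ+n₀ᵢ.
Stratum 1 (Women): n₁ = 2429, n₀ = 655, n = 3084; a·n₀/n = 1444·655/3084 = 306.6861; c·n₁/n = 321·2429/3084 = 252.8239
Stratum 2 (Men): n₁ = 2847, n₀ = 1073, n = 3920; a·n₀/n = 954·1073/3920 = 261.1332; c·n₁/n = 155·2847/3920 = 112.5727
RR_MH = (306.6861 + 261.1332) / (252.8239 + 112.5727) = 567.8193 / 365.3966 = 1.55398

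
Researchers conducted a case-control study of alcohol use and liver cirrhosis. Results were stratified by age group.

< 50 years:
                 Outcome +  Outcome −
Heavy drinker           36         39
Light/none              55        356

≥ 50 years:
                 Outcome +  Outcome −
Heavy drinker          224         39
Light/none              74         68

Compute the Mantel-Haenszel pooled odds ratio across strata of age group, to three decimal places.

OR_MH = Σ(aᵢdᵢ/nᵢ) / Σ(bᵢcᵢ/nᵢ), where nᵢ is the stratum total.
Stratum 1 (< 50 years): n = 486; a·d/n = 36·356/486 = 26.3704; b·c/n = 39·55/486 = 4.4136
Stratum 2 (≥ 50 years): n = 405; a·d/n = 224·68/405 = 37.6099; b·c/n = 39·74/405 = 7.1259
OR_MH = (26.3704 + 37.6099) / (4.4136 + 7.1259) = 63.9802 / 11.5395 = 5.54445

5.544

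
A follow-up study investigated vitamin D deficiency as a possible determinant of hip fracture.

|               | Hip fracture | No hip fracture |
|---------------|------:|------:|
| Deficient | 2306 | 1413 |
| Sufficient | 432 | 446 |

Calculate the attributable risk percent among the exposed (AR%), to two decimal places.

20.65

Cells: a = 2306, b = 1413, c = 432, d = 446.
Risk in exposed = 2306/3719 = 0.62006; risk in unexposed = 432/878 = 0.49203.
RR = 0.62006/0.49203 = 1.26021
AR% = (RR − 1)/RR × 100 = (1.26021 − 1)/1.26021 × 100 = 20.6483%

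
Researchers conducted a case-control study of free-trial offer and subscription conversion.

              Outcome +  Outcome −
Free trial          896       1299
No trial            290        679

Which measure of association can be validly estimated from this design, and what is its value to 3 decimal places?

Cells: a = 896, b = 1299, c = 290, d = 679.
This is a case-control study: participants were sampled on outcome status, so risks in the source population cannot be estimated directly — relative risk is not valid here. The odds ratio is the appropriate measure.
OR = (a·d)/(b·c) = (896 × 679) / (1299 × 290) = 608384 / 376710 = 1.61499

1.615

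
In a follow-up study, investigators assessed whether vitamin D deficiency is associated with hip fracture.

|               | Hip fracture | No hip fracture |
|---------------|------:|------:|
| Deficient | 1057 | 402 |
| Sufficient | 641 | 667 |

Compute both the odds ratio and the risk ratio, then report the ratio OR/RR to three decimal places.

1.851

Cells: a = 1057, b = 402, c = 641, d = 667.
OR = (1057·667)/(402·641) = 705019/257682 = 2.73600
Risk in exposed = 1057/1459 = 0.72447; risk in unexposed = 641/1308 = 0.49006; RR = 1.47832
OR/RR = 2.73600 / 1.47832 = 1.85075
The outcome is not rare, so the OR lies further from 1 than the RR.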